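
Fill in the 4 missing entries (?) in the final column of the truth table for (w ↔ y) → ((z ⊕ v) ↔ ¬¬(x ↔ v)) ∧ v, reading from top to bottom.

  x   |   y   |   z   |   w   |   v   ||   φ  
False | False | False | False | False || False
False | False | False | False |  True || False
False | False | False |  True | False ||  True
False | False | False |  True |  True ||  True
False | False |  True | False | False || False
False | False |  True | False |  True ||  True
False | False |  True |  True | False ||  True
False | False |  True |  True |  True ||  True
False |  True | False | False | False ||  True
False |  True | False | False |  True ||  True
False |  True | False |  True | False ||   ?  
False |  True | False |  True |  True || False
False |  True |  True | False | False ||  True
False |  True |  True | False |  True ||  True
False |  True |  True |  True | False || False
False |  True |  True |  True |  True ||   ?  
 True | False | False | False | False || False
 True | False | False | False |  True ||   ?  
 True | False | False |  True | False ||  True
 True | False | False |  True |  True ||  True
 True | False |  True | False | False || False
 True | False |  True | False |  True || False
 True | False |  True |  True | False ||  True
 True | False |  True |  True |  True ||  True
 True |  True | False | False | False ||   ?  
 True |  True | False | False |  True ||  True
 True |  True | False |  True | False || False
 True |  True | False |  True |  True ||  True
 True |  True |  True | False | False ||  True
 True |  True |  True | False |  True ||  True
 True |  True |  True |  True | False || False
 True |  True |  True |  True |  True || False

False, True, True, True

Row x=False, y=True, z=False, w=True, v=False: (w ↔ y) = True, (((z ⊕ v) ↔ ¬¬(x ↔ v)) ∧ v) = False, so the formula = False.
Row x=False, y=True, z=True, w=True, v=True: (w ↔ y) = True, (((z ⊕ v) ↔ ¬¬(x ↔ v)) ∧ v) = True, so the formula = True.
Row x=True, y=False, z=False, w=False, v=True: (w ↔ y) = True, (((z ⊕ v) ↔ ¬¬(x ↔ v)) ∧ v) = True, so the formula = True.
Row x=True, y=True, z=False, w=False, v=False: (w ↔ y) = False, (((z ⊕ v) ↔ ¬¬(x ↔ v)) ∧ v) = False, so the formula = True.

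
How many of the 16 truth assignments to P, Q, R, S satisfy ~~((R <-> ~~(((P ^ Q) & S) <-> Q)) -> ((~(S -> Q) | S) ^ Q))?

12

P | Q | R | S | φ
- | - | - | - | -
T | T | T | T | T
T | T | T | F | T
T | T | F | T | F
T | T | F | F | T
T | F | T | T | T
T | F | T | F | F
T | F | F | T | T
T | F | F | F | T
F | T | T | T | F
F | T | T | F | T
F | T | F | T | T
F | T | F | F | T
F | F | T | T | T
F | F | T | F | F
F | F | F | T | T
F | F | F | F | T
The formula is true on 12 of the 16 rows.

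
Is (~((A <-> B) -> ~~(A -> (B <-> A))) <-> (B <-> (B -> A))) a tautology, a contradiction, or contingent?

contingent

A | B | φ
- | - | -
F | F | T
F | T | T
T | F | T
T | T | F
3 of 4 rows are T, so the formula is contingent.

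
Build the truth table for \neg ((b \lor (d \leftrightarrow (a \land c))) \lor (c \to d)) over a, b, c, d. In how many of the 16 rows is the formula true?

a | b | c | d || (a \land c) | (c \to d) | φ
F | F | F | F ||      F      |     T     | F
F | F | F | T ||      F      |     T     | F
F | F | T | F ||      F      |     F     | F
F | F | T | T ||      F      |     T     | F
F | T | F | F ||      F      |     T     | F
F | T | F | T ||      F      |     T     | F
F | T | T | F ||      F      |     F     | F
F | T | T | T ||      F      |     T     | F
T | F | F | F ||      F      |     T     | F
T | F | F | T ||      F      |     T     | F
T | F | T | F ||      T      |     F     | T
T | F | T | T ||      T      |     T     | F
T | T | F | F ||      F      |     T     | F
T | T | F | T ||      F      |     T     | F
T | T | T | F ||      T      |     F     | F
T | T | T | T ||      T      |     T     | F
The formula is true on 1 of the 16 rows.

1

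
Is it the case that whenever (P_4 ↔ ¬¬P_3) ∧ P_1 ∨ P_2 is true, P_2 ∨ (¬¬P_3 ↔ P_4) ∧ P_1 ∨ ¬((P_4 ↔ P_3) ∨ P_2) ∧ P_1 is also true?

yes

P_1 | P_2 | P_3 | P_4 | φ | ψ
--- | --- | --- | --- | - | -
 F  |  F  |  F  |  F  | F | F
 F  |  F  |  F  |  T  | F | F
 F  |  F  |  T  |  F  | F | F
 F  |  F  |  T  |  T  | F | F
 F  |  T  |  F  |  F  | T | T
 F  |  T  |  F  |  T  | T | T
 F  |  T  |  T  |  F  | T | T
 F  |  T  |  T  |  T  | T | T
 T  |  F  |  F  |  F  | T | T
 T  |  F  |  F  |  T  | F | T
 T  |  F  |  T  |  F  | F | T
 T  |  F  |  T  |  T  | T | T
 T  |  T  |  F  |  F  | T | T
 T  |  T  |  F  |  T  | T | T
 T  |  T  |  T  |  F  | T | T
 T  |  T  |  T  |  T  | T | T
In every row where φ is true, ψ is also true, so φ ⊨ ψ.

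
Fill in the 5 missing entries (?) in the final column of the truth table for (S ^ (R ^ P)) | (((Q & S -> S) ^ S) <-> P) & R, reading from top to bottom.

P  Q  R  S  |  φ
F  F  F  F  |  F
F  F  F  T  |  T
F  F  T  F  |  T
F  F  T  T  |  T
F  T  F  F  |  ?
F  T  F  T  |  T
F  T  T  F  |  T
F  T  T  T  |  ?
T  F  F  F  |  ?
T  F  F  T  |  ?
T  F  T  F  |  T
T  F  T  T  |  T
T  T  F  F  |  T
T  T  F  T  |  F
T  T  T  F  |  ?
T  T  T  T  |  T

Row P=F, Q=T, R=F, S=F: (S ^ (R ^ P)) = F, ((((Q & S -> S) ^ S) <-> P) & R) = F, so the formula = F.
Row P=F, Q=T, R=T, S=T: (S ^ (R ^ P)) = F, ((((Q & S -> S) ^ S) <-> P) & R) = T, so the formula = T.
Row P=T, Q=F, R=F, S=F: (S ^ (R ^ P)) = T, ((((Q & S -> S) ^ S) <-> P) & R) = F, so the formula = T.
Row P=T, Q=F, R=F, S=T: (S ^ (R ^ P)) = F, ((((Q & S -> S) ^ S) <-> P) & R) = F, so the formula = F.
Row P=T, Q=T, R=T, S=F: (S ^ (R ^ P)) = F, ((((Q & S -> S) ^ S) <-> P) & R) = T, so the formula = T.

F, T, T, F, T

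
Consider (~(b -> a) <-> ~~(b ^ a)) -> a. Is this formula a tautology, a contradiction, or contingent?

contingent

a  b  |  (b -> a)  ~(b -> a)  (b ^ a)  ~(b ^ a)  ~~(b ^ a)  (~(b -> a) <-> ~~(b ^ a))  ((~(b -> a) <-> ~~(b ^ a)) -> a)
F  F  |     T          F         F        T          F                  T                             F                
F  T  |     F          T         T        F          T                  T                             F                
T  F  |     T          F         T        F          T                  F                             T                
T  T  |     T          F         F        T          F                  T                             T                
2 of 4 rows are T, so the formula is contingent.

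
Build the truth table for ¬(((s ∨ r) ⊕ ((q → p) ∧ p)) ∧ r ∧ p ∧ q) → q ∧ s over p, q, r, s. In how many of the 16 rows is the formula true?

p | q | r | s || φ
0 | 0 | 0 | 0 || 0
0 | 0 | 0 | 1 || 0
0 | 0 | 1 | 0 || 0
0 | 0 | 1 | 1 || 0
0 | 1 | 0 | 0 || 0
0 | 1 | 0 | 1 || 1
0 | 1 | 1 | 0 || 0
0 | 1 | 1 | 1 || 1
1 | 0 | 0 | 0 || 0
1 | 0 | 0 | 1 || 0
1 | 0 | 1 | 0 || 0
1 | 0 | 1 | 1 || 0
1 | 1 | 0 | 0 || 0
1 | 1 | 0 | 1 || 1
1 | 1 | 1 | 0 || 0
1 | 1 | 1 | 1 || 1
The formula is true on 4 of the 16 rows.

4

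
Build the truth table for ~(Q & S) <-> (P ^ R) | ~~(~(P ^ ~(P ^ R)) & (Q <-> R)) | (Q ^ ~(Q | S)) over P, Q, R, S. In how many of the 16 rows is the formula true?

  P      Q      R      S       (Q & S)  ~(Q & S)  (P ^ R)  ~(P ^ R)  (P ^ ~(P ^ R))  ~(P ^ ~(P ^ R))  (Q <-> R)  (Q | S)  ~(Q | S)  (Q ^ ~(Q | S))    φ  
 True   True   True   True       True    False     False     True        False             True          True      True    False         True       False
 True   True   True  False      False     True     False     True        False             True          True      True    False         True        True
 True   True  False   True       True    False      True    False         True            False         False      True    False         True       False
 True   True  False  False      False     True      True    False         True            False         False      True    False         True        True
 True  False   True   True      False     True     False     True        False             True         False      True    False        False       False
 True  False   True  False      False     True     False     True        False             True         False     False     True         True        True
 True  False  False   True      False     True      True    False         True            False          True      True    False        False        True
 True  False  False  False      False     True      True    False         True            False          True     False     True         True        True
False   True   True   True       True    False      True    False        False             True          True      True    False         True       False
False   True   True  False      False     True      True    False        False             True          True      True    False         True        True
False   True  False   True       True    False     False     True         True            False         False      True    False         True       False
False   True  False  False      False     True     False     True         True            False         False      True    False         True        True
False  False   True   True      False     True      True    False        False             True         False      True    False        False        True
False  False   True  False      False     True      True    False        False             True         False     False     True         True        True
False  False  False   True      False     True     False     True         True            False          True      True    False        False       False
False  False  False  False      False     True     False     True         True            False          True     False     True         True        True
The formula is true on 10 of the 16 rows.

10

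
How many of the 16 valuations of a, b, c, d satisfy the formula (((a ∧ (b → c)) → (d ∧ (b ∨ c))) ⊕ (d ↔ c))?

  a   |   b   |   c   |   d   |   φ  
----- | ----- | ----- | ----- | -----
 True |  True |  True |  True | False
 True |  True |  True | False | False
 True |  True | False |  True |  True
 True |  True | False | False | False
 True | False |  True |  True | False
 True | False |  True | False | False
 True | False | False |  True | False
 True | False | False | False |  True
False |  True |  True |  True | False
False |  True |  True | False |  True
False |  True | False |  True |  True
False |  True | False | False | False
False | False |  True |  True | False
False | False |  True | False |  True
False | False | False |  True |  True
False | False | False | False | False
The formula is true on 6 of the 16 rows.

6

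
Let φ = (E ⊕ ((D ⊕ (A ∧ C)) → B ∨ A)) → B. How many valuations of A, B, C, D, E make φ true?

A | B | C | D | E | φ
- | - | - | - | - | -
T | T | T | T | T | T
T | T | T | T | F | T
T | T | T | F | T | T
T | T | T | F | F | T
T | T | F | T | T | T
T | T | F | T | F | T
T | T | F | F | T | T
T | T | F | F | F | T
T | F | T | T | T | T
T | F | T | T | F | F
T | F | T | F | T | T
T | F | T | F | F | F
T | F | F | T | T | T
T | F | F | T | F | F
T | F | F | F | T | T
T | F | F | F | F | F
F | T | T | T | T | T
F | T | T | T | F | T
F | T | T | F | T | T
F | T | T | F | F | T
F | T | F | T | T | T
F | T | F | T | F | T
F | T | F | F | T | T
F | T | F | F | F | T
F | F | T | T | T | F
F | F | T | T | F | T
F | F | T | F | T | T
F | F | T | F | F | F
F | F | F | T | T | F
F | F | F | T | F | T
F | F | F | F | T | T
F | F | F | F | F | F
The formula is true on 24 of the 32 rows.

24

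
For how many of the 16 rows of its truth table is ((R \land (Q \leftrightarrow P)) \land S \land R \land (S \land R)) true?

P  Q  R  S  |  φ
T  T  T  T  |  T
T  T  T  F  |  F
T  T  F  T  |  F
T  T  F  F  |  F
T  F  T  T  |  F
T  F  T  F  |  F
T  F  F  T  |  F
T  F  F  F  |  F
F  T  T  T  |  F
F  T  T  F  |  F
F  T  F  T  |  F
F  T  F  F  |  F
F  F  T  T  |  T
F  F  T  F  |  F
F  F  F  T  |  F
F  F  F  F  |  F
The formula is true on 2 of the 16 rows.

2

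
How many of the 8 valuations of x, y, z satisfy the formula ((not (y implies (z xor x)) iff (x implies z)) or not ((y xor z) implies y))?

x | y | z || (z xor x) | (y implies (z xor x)) | not (y implies (z xor x)) | (x implies z) | (y xor z) | ((y xor z) implies y) | not ((y xor z) implies y) | φ
T | T | T ||     F     |           F           |             T             |       T       |     F     |           T           |             F             | T
T | T | F ||     T     |           T           |             F             |       F       |     T     |           T           |             F             | T
T | F | T ||     F     |           T           |             F             |       T       |     T     |           F           |             T             | T
T | F | F ||     T     |           T           |             F             |       F       |     F     |           T           |             F             | T
F | T | T ||     T     |           T           |             F             |       T       |     F     |           T           |             F             | F
F | T | F ||     F     |           F           |             T             |       T       |     T     |           T           |             F             | T
F | F | T ||     T     |           T           |             F             |       T       |     T     |           F           |             T             | T
F | F | F ||     F     |           T           |             F             |       T       |     F     |           T           |             F             | F
The formula is true on 6 of the 8 rows.

6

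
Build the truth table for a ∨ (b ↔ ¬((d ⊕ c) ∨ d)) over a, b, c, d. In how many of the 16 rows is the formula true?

a | b | c | d || (a ∨ (b ↔ ¬((d ⊕ c) ∨ d)))
T | T | T | T ||             T             
T | T | T | F ||             T             
T | T | F | T ||             T             
T | T | F | F ||             T             
T | F | T | T ||             T             
T | F | T | F ||             T             
T | F | F | T ||             T             
T | F | F | F ||             T             
F | T | T | T ||             F             
F | T | T | F ||             F             
F | T | F | T ||             F             
F | T | F | F ||             T             
F | F | T | T ||             T             
F | F | T | F ||             T             
F | F | F | T ||             T             
F | F | F | F ||             F             
The formula is true on 12 of the 16 rows.

12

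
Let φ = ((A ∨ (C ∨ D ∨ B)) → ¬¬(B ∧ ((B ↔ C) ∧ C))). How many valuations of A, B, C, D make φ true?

5

  A   |   B   |   C   |   D   | (C ∨ D ∨ B) | (A ∨ (C ∨ D ∨ B)) | (B ↔ C) | ((B ↔ C) ∧ C) | (B ∧ ((B ↔ C) ∧ C)) | ¬(B ∧ ((B ↔ C) ∧ C)) | ¬¬(B ∧ ((B ↔ C) ∧ C)) |   φ  
----- | ----- | ----- | ----- | ----------- | ----------------- | ------- | ------------- | ------------------- | -------------------- | --------------------- | -----
False | False | False | False |    False    |       False       |   True  |     False     |        False        |         True         |         False         |  True
False | False | False |  True |     True    |        True       |   True  |     False     |        False        |         True         |         False         | False
False | False |  True | False |     True    |        True       |  False  |     False     |        False        |         True         |         False         | False
False | False |  True |  True |     True    |        True       |  False  |     False     |        False        |         True         |         False         | False
False |  True | False | False |     True    |        True       |  False  |     False     |        False        |         True         |         False         | False
False |  True | False |  True |     True    |        True       |  False  |     False     |        False        |         True         |         False         | False
False |  True |  True | False |     True    |        True       |   True  |      True     |         True        |        False         |          True         |  True
False |  True |  True |  True |     True    |        True       |   True  |      True     |         True        |        False         |          True         |  True
 True | False | False | False |    False    |        True       |   True  |     False     |        False        |         True         |         False         | False
 True | False | False |  True |     True    |        True       |   True  |     False     |        False        |         True         |         False         | False
 True | False |  True | False |     True    |        True       |  False  |     False     |        False        |         True         |         False         | False
 True | False |  True |  True |     True    |        True       |  False  |     False     |        False        |         True         |         False         | False
 True |  True | False | False |     True    |        True       |  False  |     False     |        False        |         True         |         False         | False
 True |  True | False |  True |     True    |        True       |  False  |     False     |        False        |         True         |         False         | False
 True |  True |  True | False |     True    |        True       |   True  |      True     |         True        |        False         |          True         |  True
 True |  True |  True |  True |     True    |        True       |   True  |      True     |         True        |        False         |          True         |  True
The formula is true on 5 of the 16 rows.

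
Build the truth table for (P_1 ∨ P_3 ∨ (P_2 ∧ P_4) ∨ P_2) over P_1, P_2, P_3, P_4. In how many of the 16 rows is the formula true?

14

P_1  P_2  P_3  P_4  |  φ
 T    T    T    T   |  T
 T    T    T    F   |  T
 T    T    F    T   |  T
 T    T    F    F   |  T
 T    F    T    T   |  T
 T    F    T    F   |  T
 T    F    F    T   |  T
 T    F    F    F   |  T
 F    T    T    T   |  T
 F    T    T    F   |  T
 F    T    F    T   |  T
 F    T    F    F   |  T
 F    F    T    T   |  T
 F    F    T    F   |  T
 F    F    F    T   |  F
 F    F    F    F   |  F
The formula is true on 14 of the 16 rows.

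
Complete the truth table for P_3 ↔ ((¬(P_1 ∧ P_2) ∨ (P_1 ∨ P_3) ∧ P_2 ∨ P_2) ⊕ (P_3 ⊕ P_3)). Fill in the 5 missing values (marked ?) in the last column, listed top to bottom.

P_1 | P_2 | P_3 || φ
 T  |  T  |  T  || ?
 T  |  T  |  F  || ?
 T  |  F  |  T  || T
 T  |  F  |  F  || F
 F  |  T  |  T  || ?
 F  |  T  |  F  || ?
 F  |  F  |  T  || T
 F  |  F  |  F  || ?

Row P_1=T, P_2=T, P_3=T: ((¬(P_1 ∧ P_2) ∨ (P_1 ∨ P_3) ∧ P_2 ∨ P_2) ⊕ (P_3 ⊕ P_3)) = T, so the formula = T.
Row P_1=T, P_2=T, P_3=F: ((¬(P_1 ∧ P_2) ∨ (P_1 ∨ P_3) ∧ P_2 ∨ P_2) ⊕ (P_3 ⊕ P_3)) = T, so the formula = F.
Row P_1=F, P_2=T, P_3=T: ((¬(P_1 ∧ P_2) ∨ (P_1 ∨ P_3) ∧ P_2 ∨ P_2) ⊕ (P_3 ⊕ P_3)) = T, so the formula = T.
Row P_1=F, P_2=T, P_3=F: ((¬(P_1 ∧ P_2) ∨ (P_1 ∨ P_3) ∧ P_2 ∨ P_2) ⊕ (P_3 ⊕ P_3)) = T, so the formula = F.
Row P_1=F, P_2=F, P_3=F: ((¬(P_1 ∧ P_2) ∨ (P_1 ∨ P_3) ∧ P_2 ∨ P_2) ⊕ (P_3 ⊕ P_3)) = T, so the formula = F.

T, F, T, F, F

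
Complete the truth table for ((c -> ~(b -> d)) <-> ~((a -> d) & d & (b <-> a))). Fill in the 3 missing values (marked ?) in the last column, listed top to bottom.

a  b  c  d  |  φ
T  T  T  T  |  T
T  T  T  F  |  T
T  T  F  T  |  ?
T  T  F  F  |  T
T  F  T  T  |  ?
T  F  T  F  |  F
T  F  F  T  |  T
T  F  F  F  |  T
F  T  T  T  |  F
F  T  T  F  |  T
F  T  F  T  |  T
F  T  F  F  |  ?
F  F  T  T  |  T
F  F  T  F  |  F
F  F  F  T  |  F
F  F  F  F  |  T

Row a=T, b=T, c=F, d=T: (c -> ~(b -> d)) = T, ~((a -> d) & d & (b <-> a)) = F, so the formula = F.
Row a=T, b=F, c=T, d=T: (c -> ~(b -> d)) = F, ~((a -> d) & d & (b <-> a)) = T, so the formula = F.
Row a=F, b=T, c=F, d=F: (c -> ~(b -> d)) = T, ~((a -> d) & d & (b <-> a)) = T, so the formula = T.

F, F, T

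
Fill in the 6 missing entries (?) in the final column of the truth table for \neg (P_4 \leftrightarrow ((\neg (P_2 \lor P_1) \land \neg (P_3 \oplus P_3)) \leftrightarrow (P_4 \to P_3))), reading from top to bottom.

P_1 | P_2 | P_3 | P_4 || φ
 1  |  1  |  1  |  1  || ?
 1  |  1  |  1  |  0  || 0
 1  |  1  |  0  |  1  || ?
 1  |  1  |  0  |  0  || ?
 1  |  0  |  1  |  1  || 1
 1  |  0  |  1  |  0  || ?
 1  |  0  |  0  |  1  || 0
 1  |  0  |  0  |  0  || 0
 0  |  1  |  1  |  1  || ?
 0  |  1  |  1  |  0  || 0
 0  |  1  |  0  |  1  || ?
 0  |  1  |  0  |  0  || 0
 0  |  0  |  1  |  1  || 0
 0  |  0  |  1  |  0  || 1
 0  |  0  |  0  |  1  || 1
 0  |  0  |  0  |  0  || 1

1, 0, 0, 0, 1, 0

Row 1: ((\neg (P_2 \lor P_1) \land \neg (P_3 \oplus P_3)) \leftrightarrow (P_4 \to P_3)) = 0, (P_4 \leftrightarrow ((\neg (P_2 \lor P_1) \land \neg (P_3 \oplus P_3)) \leftrightarrow (P_4 \to P_3))) = 0, so the formula = 1.
Row 3: ((\neg (P_2 \lor P_1) \land \neg (P_3 \oplus P_3)) \leftrightarrow (P_4 \to P_3)) = 1, (P_4 \leftrightarrow ((\neg (P_2 \lor P_1) \land \neg (P_3 \oplus P_3)) \leftrightarrow (P_4 \to P_3))) = 1, so the formula = 0.
Row 4: ((\neg (P_2 \lor P_1) \land \neg (P_3 \oplus P_3)) \leftrightarrow (P_4 \to P_3)) = 0, (P_4 \leftrightarrow ((\neg (P_2 \lor P_1) \land \neg (P_3 \oplus P_3)) \leftrightarrow (P_4 \to P_3))) = 1, so the formula = 0.
Row 6: ((\neg (P_2 \lor P_1) \land \neg (P_3 \oplus P_3)) \leftrightarrow (P_4 \to P_3)) = 0, (P_4 \leftrightarrow ((\neg (P_2 \lor P_1) \land \neg (P_3 \oplus P_3)) \leftrightarrow (P_4 \to P_3))) = 1, so the formula = 0.
Row 9: ((\neg (P_2 \lor P_1) \land \neg (P_3 \oplus P_3)) \leftrightarrow (P_4 \to P_3)) = 0, (P_4 \leftrightarrow ((\neg (P_2 \lor P_1) \land \neg (P_3 \oplus P_3)) \leftrightarrow (P_4 \to P_3))) = 0, so the formula = 1.
Row 11: ((\neg (P_2 \lor P_1) \land \neg (P_3 \oplus P_3)) \leftrightarrow (P_4 \to P_3)) = 1, (P_4 \leftrightarrow ((\neg (P_2 \lor P_1) \land \neg (P_3 \oplus P_3)) \leftrightarrow (P_4 \to P_3))) = 1, so the formula = 0.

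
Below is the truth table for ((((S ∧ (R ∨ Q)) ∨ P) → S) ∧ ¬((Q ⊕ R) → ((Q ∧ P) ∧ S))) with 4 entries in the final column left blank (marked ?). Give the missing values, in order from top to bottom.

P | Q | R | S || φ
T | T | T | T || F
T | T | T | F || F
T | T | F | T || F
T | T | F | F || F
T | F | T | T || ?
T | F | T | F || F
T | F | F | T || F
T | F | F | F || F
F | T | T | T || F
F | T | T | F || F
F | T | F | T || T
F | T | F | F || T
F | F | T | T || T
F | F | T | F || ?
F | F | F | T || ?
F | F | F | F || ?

Row P=T, Q=F, R=T, S=T: (((S ∧ (R ∨ Q)) ∨ P) → S) = T, ¬((Q ⊕ R) → ((Q ∧ P) ∧ S)) = T, so the formula = T.
Row P=F, Q=F, R=T, S=F: (((S ∧ (R ∨ Q)) ∨ P) → S) = T, ¬((Q ⊕ R) → ((Q ∧ P) ∧ S)) = T, so the formula = T.
Row P=F, Q=F, R=F, S=T: (((S ∧ (R ∨ Q)) ∨ P) → S) = T, ¬((Q ⊕ R) → ((Q ∧ P) ∧ S)) = F, so the formula = F.
Row P=F, Q=F, R=F, S=F: (((S ∧ (R ∨ Q)) ∨ P) → S) = T, ¬((Q ⊕ R) → ((Q ∧ P) ∧ S)) = F, so the formula = F.

T, T, F, F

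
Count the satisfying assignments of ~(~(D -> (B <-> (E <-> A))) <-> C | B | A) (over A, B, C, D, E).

22

A | B | C | D | E || φ
1 | 1 | 1 | 1 | 1 || 1
1 | 1 | 1 | 1 | 0 || 0
1 | 1 | 1 | 0 | 1 || 1
1 | 1 | 1 | 0 | 0 || 1
1 | 1 | 0 | 1 | 1 || 1
1 | 1 | 0 | 1 | 0 || 0
1 | 1 | 0 | 0 | 1 || 1
1 | 1 | 0 | 0 | 0 || 1
1 | 0 | 1 | 1 | 1 || 0
1 | 0 | 1 | 1 | 0 || 1
1 | 0 | 1 | 0 | 1 || 1
1 | 0 | 1 | 0 | 0 || 1
1 | 0 | 0 | 1 | 1 || 0
1 | 0 | 0 | 1 | 0 || 1
1 | 0 | 0 | 0 | 1 || 1
1 | 0 | 0 | 0 | 0 || 1
0 | 1 | 1 | 1 | 1 || 0
0 | 1 | 1 | 1 | 0 || 1
0 | 1 | 1 | 0 | 1 || 1
0 | 1 | 1 | 0 | 0 || 1
0 | 1 | 0 | 1 | 1 || 0
0 | 1 | 0 | 1 | 0 || 1
0 | 1 | 0 | 0 | 1 || 1
0 | 1 | 0 | 0 | 0 || 1
0 | 0 | 1 | 1 | 1 || 1
0 | 0 | 1 | 1 | 0 || 0
0 | 0 | 1 | 0 | 1 || 1
0 | 0 | 1 | 0 | 0 || 1
0 | 0 | 0 | 1 | 1 || 0
0 | 0 | 0 | 1 | 0 || 1
0 | 0 | 0 | 0 | 1 || 0
0 | 0 | 0 | 0 | 0 || 0
The formula is true on 22 of the 32 rows.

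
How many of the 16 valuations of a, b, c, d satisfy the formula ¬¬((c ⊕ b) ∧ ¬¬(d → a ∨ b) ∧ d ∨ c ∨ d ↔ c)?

12

a | b | c | d | (c ⊕ b) | (a ∨ b) | (d → (a ∨ b)) | ¬(d → (a ∨ b)) | ¬¬(d → (a ∨ b)) | φ
- | - | - | - | ------- | ------- | ------------- | -------------- | --------------- | -
T | T | T | T |    F    |    T    |       T       |       F        |        T        | T
T | T | T | F |    F    |    T    |       T       |       F        |        T        | T
T | T | F | T |    T    |    T    |       T       |       F        |        T        | F
T | T | F | F |    T    |    T    |       T       |       F        |        T        | T
T | F | T | T |    T    |    T    |       T       |       F        |        T        | T
T | F | T | F |    T    |    T    |       T       |       F        |        T        | T
T | F | F | T |    F    |    T    |       T       |       F        |        T        | F
T | F | F | F |    F    |    T    |       T       |       F        |        T        | T
F | T | T | T |    F    |    T    |       T       |       F        |        T        | T
F | T | T | F |    F    |    T    |       T       |       F        |        T        | T
F | T | F | T |    T    |    T    |       T       |       F        |        T        | F
F | T | F | F |    T    |    T    |       T       |       F        |        T        | T
F | F | T | T |    T    |    F    |       F       |       T        |        F        | T
F | F | T | F |    T    |    F    |       T       |       F        |        T        | T
F | F | F | T |    F    |    F    |       F       |       T        |        F        | F
F | F | F | F |    F    |    F    |       T       |       F        |        T        | T
The formula is true on 12 of the 16 rows.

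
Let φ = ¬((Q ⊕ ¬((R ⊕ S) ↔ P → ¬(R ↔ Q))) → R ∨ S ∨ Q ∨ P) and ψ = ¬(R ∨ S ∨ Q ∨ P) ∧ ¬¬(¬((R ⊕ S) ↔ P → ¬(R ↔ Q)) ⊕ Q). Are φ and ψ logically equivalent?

  P      Q      R      S    |    φ      ψ  
 True   True   True   True  |  False  False
 True   True   True  False  |  False  False
 True   True  False   True  |  False  False
 True   True  False  False  |  False  False
 True  False   True   True  |  False  False
 True  False   True  False  |  False  False
 True  False  False   True  |  False  False
 True  False  False  False  |  False  False
False   True   True   True  |  False  False
False   True   True  False  |  False  False
False   True  False   True  |  False  False
False   True  False  False  |  False  False
False  False   True   True  |  False  False
False  False   True  False  |  False  False
False  False  False   True  |  False  False
False  False  False  False  |   True   True
The columns for φ and ψ agree on every row, so they are logically equivalent.

equivalent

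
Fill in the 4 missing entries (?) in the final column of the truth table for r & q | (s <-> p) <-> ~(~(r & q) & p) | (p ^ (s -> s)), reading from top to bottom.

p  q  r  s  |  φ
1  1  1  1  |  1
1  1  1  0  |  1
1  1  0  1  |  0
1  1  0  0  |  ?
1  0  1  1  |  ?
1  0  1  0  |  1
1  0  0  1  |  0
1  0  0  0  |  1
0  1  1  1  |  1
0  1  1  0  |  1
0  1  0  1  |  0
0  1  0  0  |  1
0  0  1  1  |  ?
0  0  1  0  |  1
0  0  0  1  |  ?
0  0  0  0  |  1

1, 0, 0, 0

Row p=1, q=1, r=0, s=0: (r & q | (s <-> p)) = 0, (~(~(r & q) & p) | (p ^ (s -> s))) = 0, so the formula = 1.
Row p=1, q=0, r=1, s=1: (r & q | (s <-> p)) = 1, (~(~(r & q) & p) | (p ^ (s -> s))) = 0, so the formula = 0.
Row p=0, q=0, r=1, s=1: (r & q | (s <-> p)) = 0, (~(~(r & q) & p) | (p ^ (s -> s))) = 1, so the formula = 0.
Row p=0, q=0, r=0, s=1: (r & q | (s <-> p)) = 0, (~(~(r & q) & p) | (p ^ (s -> s))) = 1, so the formula = 0.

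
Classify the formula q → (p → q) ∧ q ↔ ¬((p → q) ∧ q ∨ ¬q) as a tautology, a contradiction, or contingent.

p | q | φ
- | - | -
T | T | F
T | F | F
F | T | F
F | F | F
Every row is F, so the formula is a contradiction.

contradiction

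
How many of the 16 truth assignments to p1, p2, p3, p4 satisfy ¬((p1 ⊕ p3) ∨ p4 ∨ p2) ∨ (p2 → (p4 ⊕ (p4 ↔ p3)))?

12

p1  p2  p3  p4  |  (p1 ⊕ p3)  ((p1 ⊕ p3) ∨ p4 ∨ p2)  ¬((p1 ⊕ p3) ∨ p4 ∨ p2)  (p4 ↔ p3)  (p4 ⊕ (p4 ↔ p3))  (p2 → (p4 ⊕ (p4 ↔ p3)))  φ
F   F   F   F   |      F                F                      T                 T             T                     T             T
F   F   F   T   |      F                T                      F                 F             T                     T             T
F   F   T   F   |      T                T                      F                 F             F                     T             T
F   F   T   T   |      T                T                      F                 T             F                     T             T
F   T   F   F   |      F                T                      F                 T             T                     T             T
F   T   F   T   |      F                T                      F                 F             T                     T             T
F   T   T   F   |      T                T                      F                 F             F                     F             F
F   T   T   T   |      T                T                      F                 T             F                     F             F
T   F   F   F   |      T                T                      F                 T             T                     T             T
T   F   F   T   |      T                T                      F                 F             T                     T             T
T   F   T   F   |      F                F                      T                 F             F                     T             T
T   F   T   T   |      F                T                      F                 T             F                     T             T
T   T   F   F   |      T                T                      F                 T             T                     T             T
T   T   F   T   |      T                T                      F                 F             T                     T             T
T   T   T   F   |      F                T                      F                 F             F                     F             F
T   T   T   T   |      F                T                      F                 T             F                     F             F
The formula is true on 12 of the 16 rows.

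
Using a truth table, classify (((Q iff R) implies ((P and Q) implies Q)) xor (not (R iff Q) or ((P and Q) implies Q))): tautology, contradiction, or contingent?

P | Q | R | (Q iff R) | (P and Q) | ((P and Q) implies Q) | (R iff Q) | not (R iff Q) | φ
- | - | - | --------- | --------- | --------------------- | --------- | ------------- | -
1 | 1 | 1 |     1     |     1     |           1           |     1     |       0       | 0
1 | 1 | 0 |     0     |     1     |           1           |     0     |       1       | 0
1 | 0 | 1 |     0     |     0     |           1           |     0     |       1       | 0
1 | 0 | 0 |     1     |     0     |           1           |     1     |       0       | 0
0 | 1 | 1 |     1     |     0     |           1           |     1     |       0       | 0
0 | 1 | 0 |     0     |     0     |           1           |     0     |       1       | 0
0 | 0 | 1 |     0     |     0     |           1           |     0     |       1       | 0
0 | 0 | 0 |     1     |     0     |           1           |     1     |       0       | 0
Every row is 0, so the formula is a contradiction.

contradiction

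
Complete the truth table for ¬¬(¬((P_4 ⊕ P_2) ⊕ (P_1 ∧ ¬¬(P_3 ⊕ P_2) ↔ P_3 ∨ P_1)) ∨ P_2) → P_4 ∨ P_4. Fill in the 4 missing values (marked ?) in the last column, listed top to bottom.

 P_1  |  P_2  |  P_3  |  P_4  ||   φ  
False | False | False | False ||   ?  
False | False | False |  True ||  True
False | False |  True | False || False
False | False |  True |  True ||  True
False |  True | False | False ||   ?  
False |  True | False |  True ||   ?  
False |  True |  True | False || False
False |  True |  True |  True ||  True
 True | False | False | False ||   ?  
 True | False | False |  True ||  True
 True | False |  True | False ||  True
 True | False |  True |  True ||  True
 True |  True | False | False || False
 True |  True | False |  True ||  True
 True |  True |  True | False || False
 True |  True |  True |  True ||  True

Row P_1=False, P_2=False, P_3=False, P_4=False: ¬¬(¬((P_4 ⊕ P_2) ⊕ (P_1 ∧ ¬¬(P_3 ⊕ P_2) ↔ P_3 ∨ P_1)) ∨ P_2) = False, (P_4 ∨ P_4) = False, so the formula = True.
Row P_1=False, P_2=True, P_3=False, P_4=False: ¬¬(¬((P_4 ⊕ P_2) ⊕ (P_1 ∧ ¬¬(P_3 ⊕ P_2) ↔ P_3 ∨ P_1)) ∨ P_2) = True, (P_4 ∨ P_4) = False, so the formula = False.
Row P_1=False, P_2=True, P_3=False, P_4=True: ¬¬(¬((P_4 ⊕ P_2) ⊕ (P_1 ∧ ¬¬(P_3 ⊕ P_2) ↔ P_3 ∨ P_1)) ∨ P_2) = True, (P_4 ∨ P_4) = True, so the formula = True.
Row P_1=True, P_2=False, P_3=False, P_4=False: ¬¬(¬((P_4 ⊕ P_2) ⊕ (P_1 ∧ ¬¬(P_3 ⊕ P_2) ↔ P_3 ∨ P_1)) ∨ P_2) = True, (P_4 ∨ P_4) = False, so the formula = False.

True, False, True, False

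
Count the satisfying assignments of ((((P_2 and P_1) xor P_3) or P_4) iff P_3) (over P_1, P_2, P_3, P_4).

P_1 | P_2 | P_3 | P_4 | φ
--- | --- | --- | --- | -
 T  |  T  |  T  |  T  | T
 T  |  T  |  T  |  F  | F
 T  |  T  |  F  |  T  | F
 T  |  T  |  F  |  F  | F
 T  |  F  |  T  |  T  | T
 T  |  F  |  T  |  F  | T
 T  |  F  |  F  |  T  | F
 T  |  F  |  F  |  F  | T
 F  |  T  |  T  |  T  | T
 F  |  T  |  T  |  F  | T
 F  |  T  |  F  |  T  | F
 F  |  T  |  F  |  F  | T
 F  |  F  |  T  |  T  | T
 F  |  F  |  T  |  F  | T
 F  |  F  |  F  |  T  | F
 F  |  F  |  F  |  F  | T
The formula is true on 10 of the 16 rows.

10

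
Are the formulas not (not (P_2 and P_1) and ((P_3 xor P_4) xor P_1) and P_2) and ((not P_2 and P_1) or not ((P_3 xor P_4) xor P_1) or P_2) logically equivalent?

not equivalent

P_1 | P_2 | P_3 | P_4 || φ | ψ
 T  |  T  |  T  |  T  || T | T
 T  |  T  |  T  |  F  || T | T
 T  |  T  |  F  |  T  || T | T
 T  |  T  |  F  |  F  || T | T
 T  |  F  |  T  |  T  || T | T
 T  |  F  |  T  |  F  || T | T
 T  |  F  |  F  |  T  || T | T
 T  |  F  |  F  |  F  || T | T
 F  |  T  |  T  |  T  || T | T
 F  |  T  |  T  |  F  || F | T
 F  |  T  |  F  |  T  || F | T
 F  |  T  |  F  |  F  || T | T
 F  |  F  |  T  |  T  || T | T
 F  |  F  |  T  |  F  || T | F
 F  |  F  |  F  |  T  || T | F
 F  |  F  |  F  |  F  || T | T
The columns differ at P_1=F, P_2=T, P_3=T, P_4=F (φ=F, ψ=T), so they are not equivalent.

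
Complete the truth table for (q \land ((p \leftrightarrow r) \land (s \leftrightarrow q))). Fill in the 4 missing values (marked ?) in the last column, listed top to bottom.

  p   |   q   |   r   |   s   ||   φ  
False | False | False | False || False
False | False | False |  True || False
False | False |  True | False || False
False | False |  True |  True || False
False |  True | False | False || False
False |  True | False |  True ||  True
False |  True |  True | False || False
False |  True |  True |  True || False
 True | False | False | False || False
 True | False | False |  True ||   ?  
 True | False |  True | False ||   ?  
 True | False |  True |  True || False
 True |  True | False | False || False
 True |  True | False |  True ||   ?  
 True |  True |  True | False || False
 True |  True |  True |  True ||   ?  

False, False, False, True

Row p=True, q=False, r=False, s=True: ((p \leftrightarrow r) \land (s \leftrightarrow q)) = False, so the formula = False.
Row p=True, q=False, r=True, s=False: ((p \leftrightarrow r) \land (s \leftrightarrow q)) = True, so the formula = False.
Row p=True, q=True, r=False, s=True: ((p \leftrightarrow r) \land (s \leftrightarrow q)) = False, so the formula = False.
Row p=True, q=True, r=True, s=True: ((p \leftrightarrow r) \land (s \leftrightarrow q)) = True, so the formula = True.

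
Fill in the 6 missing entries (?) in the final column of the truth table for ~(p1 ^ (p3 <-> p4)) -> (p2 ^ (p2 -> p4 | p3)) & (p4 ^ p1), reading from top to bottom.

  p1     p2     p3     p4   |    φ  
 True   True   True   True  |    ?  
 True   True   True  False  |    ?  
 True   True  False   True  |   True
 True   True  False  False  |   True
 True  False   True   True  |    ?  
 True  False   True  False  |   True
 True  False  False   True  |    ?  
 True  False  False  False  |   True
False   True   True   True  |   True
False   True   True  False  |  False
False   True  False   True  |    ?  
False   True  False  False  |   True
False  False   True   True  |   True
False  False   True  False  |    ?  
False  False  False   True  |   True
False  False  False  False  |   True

False, True, False, True, False, False

Row p1=True, p2=True, p3=True, p4=True: ~(p1 ^ (p3 <-> p4)) = True, ((p2 ^ (p2 -> p4 | p3)) & (p4 ^ p1)) = False, so the formula = False.
Row p1=True, p2=True, p3=True, p4=False: ~(p1 ^ (p3 <-> p4)) = False, ((p2 ^ (p2 -> p4 | p3)) & (p4 ^ p1)) = False, so the formula = True.
Row p1=True, p2=False, p3=True, p4=True: ~(p1 ^ (p3 <-> p4)) = True, ((p2 ^ (p2 -> p4 | p3)) & (p4 ^ p1)) = False, so the formula = False.
Row p1=True, p2=False, p3=False, p4=True: ~(p1 ^ (p3 <-> p4)) = False, ((p2 ^ (p2 -> p4 | p3)) & (p4 ^ p1)) = False, so the formula = True.
Row p1=False, p2=True, p3=False, p4=True: ~(p1 ^ (p3 <-> p4)) = True, ((p2 ^ (p2 -> p4 | p3)) & (p4 ^ p1)) = False, so the formula = False.
Row p1=False, p2=False, p3=True, p4=False: ~(p1 ^ (p3 <-> p4)) = True, ((p2 ^ (p2 -> p4 | p3)) & (p4 ^ p1)) = False, so the formula = False.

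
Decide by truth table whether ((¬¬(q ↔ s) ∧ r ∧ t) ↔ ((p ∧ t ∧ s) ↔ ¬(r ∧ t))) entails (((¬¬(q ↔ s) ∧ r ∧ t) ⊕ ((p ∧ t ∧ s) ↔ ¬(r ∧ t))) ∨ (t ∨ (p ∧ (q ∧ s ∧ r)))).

p | q | r | s | t || φ | ψ
1 | 1 | 1 | 1 | 1 || 0 | 1
1 | 1 | 1 | 1 | 0 || 1 | 1
1 | 1 | 1 | 0 | 1 || 0 | 1
1 | 1 | 1 | 0 | 0 || 1 | 0
1 | 1 | 0 | 1 | 1 || 0 | 1
1 | 1 | 0 | 1 | 0 || 1 | 0
1 | 1 | 0 | 0 | 1 || 1 | 1
1 | 1 | 0 | 0 | 0 || 1 | 0
1 | 0 | 1 | 1 | 1 || 1 | 1
1 | 0 | 1 | 1 | 0 || 1 | 0
1 | 0 | 1 | 0 | 1 || 1 | 1
1 | 0 | 1 | 0 | 0 || 1 | 0
1 | 0 | 0 | 1 | 1 || 0 | 1
1 | 0 | 0 | 1 | 0 || 1 | 0
1 | 0 | 0 | 0 | 1 || 1 | 1
1 | 0 | 0 | 0 | 0 || 1 | 0
0 | 1 | 1 | 1 | 1 || 1 | 1
0 | 1 | 1 | 1 | 0 || 1 | 0
0 | 1 | 1 | 0 | 1 || 0 | 1
0 | 1 | 1 | 0 | 0 || 1 | 0
0 | 1 | 0 | 1 | 1 || 1 | 1
0 | 1 | 0 | 1 | 0 || 1 | 0
0 | 1 | 0 | 0 | 1 || 1 | 1
0 | 1 | 0 | 0 | 0 || 1 | 0
0 | 0 | 1 | 1 | 1 || 0 | 1
0 | 0 | 1 | 1 | 0 || 1 | 0
0 | 0 | 1 | 0 | 1 || 1 | 1
0 | 0 | 1 | 0 | 0 || 1 | 0
0 | 0 | 0 | 1 | 1 || 1 | 1
0 | 0 | 0 | 1 | 0 || 1 | 0
0 | 0 | 0 | 0 | 1 || 1 | 1
0 | 0 | 0 | 0 | 0 || 1 | 0
At p=1, q=1, r=1, s=0, t=0 we have φ true but ψ false, so φ does not entail ψ.

no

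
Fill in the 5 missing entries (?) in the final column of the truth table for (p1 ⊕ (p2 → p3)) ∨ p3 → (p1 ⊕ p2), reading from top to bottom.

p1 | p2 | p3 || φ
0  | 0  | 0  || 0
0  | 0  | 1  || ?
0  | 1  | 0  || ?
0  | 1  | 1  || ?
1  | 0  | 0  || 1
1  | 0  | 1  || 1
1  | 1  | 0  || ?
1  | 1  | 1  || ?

Row p1=0, p2=0, p3=1: ((p1 ⊕ (p2 → p3)) ∨ p3) = 1, (p1 ⊕ p2) = 0, so the formula = 0.
Row p1=0, p2=1, p3=0: ((p1 ⊕ (p2 → p3)) ∨ p3) = 0, (p1 ⊕ p2) = 1, so the formula = 1.
Row p1=0, p2=1, p3=1: ((p1 ⊕ (p2 → p3)) ∨ p3) = 1, (p1 ⊕ p2) = 1, so the formula = 1.
Row p1=1, p2=1, p3=0: ((p1 ⊕ (p2 → p3)) ∨ p3) = 1, (p1 ⊕ p2) = 0, so the formula = 0.
Row p1=1, p2=1, p3=1: ((p1 ⊕ (p2 → p3)) ∨ p3) = 1, (p1 ⊕ p2) = 0, so the formula = 0.

0, 1, 1, 0, 0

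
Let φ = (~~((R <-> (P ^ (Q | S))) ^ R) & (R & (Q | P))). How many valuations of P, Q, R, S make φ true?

3

P | Q | R | S | φ
- | - | - | - | -
T | T | T | T | T
T | T | T | F | T
T | T | F | T | F
T | T | F | F | F
T | F | T | T | T
T | F | T | F | F
T | F | F | T | F
T | F | F | F | F
F | T | T | T | F
F | T | T | F | F
F | T | F | T | F
F | T | F | F | F
F | F | T | T | F
F | F | T | F | F
F | F | F | T | F
F | F | F | F | F
The formula is true on 3 of the 16 rows.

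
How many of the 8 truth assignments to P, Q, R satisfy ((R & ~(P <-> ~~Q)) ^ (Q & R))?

2

P | Q | R | ~Q | ~~Q | (P <-> ~~Q) | ~(P <-> ~~Q) | (R & ~(P <-> ~~Q)) | (Q & R) | ((R & ~(P <-> ~~Q)) ^ (Q & R))
- | - | - | -- | --- | ----------- | ------------ | ------------------ | ------- | ------------------------------
T | T | T | F  |  T  |      T      |      F       |         F          |    T    |               T               
T | T | F | F  |  T  |      T      |      F       |         F          |    F    |               F               
T | F | T | T  |  F  |      F      |      T       |         T          |    F    |               T               
T | F | F | T  |  F  |      F      |      T       |         F          |    F    |               F               
F | T | T | F  |  T  |      F      |      T       |         T          |    T    |               F               
F | T | F | F  |  T  |      F      |      T       |         F          |    F    |               F               
F | F | T | T  |  F  |      T      |      F       |         F          |    F    |               F               
F | F | F | T  |  F  |      T      |      F       |         F          |    F    |               F               
The formula is true on 2 of the 8 rows.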